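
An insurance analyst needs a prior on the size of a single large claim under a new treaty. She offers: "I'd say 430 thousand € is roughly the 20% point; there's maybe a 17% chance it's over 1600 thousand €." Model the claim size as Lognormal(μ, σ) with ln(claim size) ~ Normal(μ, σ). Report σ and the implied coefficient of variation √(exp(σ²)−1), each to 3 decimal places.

If T ~ Lognormal(μ,σ) then ln T ~ Normal(μ,σ), so the p-quantile of ln T is μ + z_p·σ.
ln(430) = 6.064 and ln(1600) = 7.378; z_{0.2} = -0.8416, z_{0.83} = 0.9542.
σ = (7.378 − 6.064)/(0.9542 − (-0.8416)) = 0.732.
μ = 6.064 − (-0.8416)·0.732 = 6.680.
CV = √(exp(σ²)−1) = √(exp(0.5354)−1) = 0.841.

σ ≈ 0.732, CV ≈ 0.841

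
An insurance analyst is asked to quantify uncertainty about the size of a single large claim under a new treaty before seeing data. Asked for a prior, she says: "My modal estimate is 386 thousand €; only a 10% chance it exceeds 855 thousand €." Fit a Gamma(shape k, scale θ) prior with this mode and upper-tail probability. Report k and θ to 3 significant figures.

k ≈ 4.04, θ ≈ 127

Gamma(k,θ) with k>1 has mode (k−1)θ, so θ = 386/(k−1).
Need P(X < 855) = 0.9 with θ tied to k this way. Start at k = 2, θ = 386: P(X<855) ≈ 0.649.
Too low — raise k to concentrate. Iterating converges to k ≈ 4.04.
Then θ = 386/(4.04−1) ≈ 127.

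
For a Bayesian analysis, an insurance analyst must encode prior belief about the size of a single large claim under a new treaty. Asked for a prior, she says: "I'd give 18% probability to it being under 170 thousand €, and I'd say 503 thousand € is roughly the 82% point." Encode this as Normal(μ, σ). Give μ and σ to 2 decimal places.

The p-quantile of Normal(μ,σ) is μ + z_p·σ, with z_{0.18} = -0.9154 and z_{0.82} = 0.9154.
Eliminate σ: μ = (z₂·x₁ − z₁·x₂)/(z₂ − z₁) = (0.9154·170 − (-0.9154)·503)/1.831 = 336.50.
Then σ = (x₂ − x₁)/(z₂ − z₁) = (503 − 170)/1.831 = 181.89.

μ = 336.50, σ = 181.89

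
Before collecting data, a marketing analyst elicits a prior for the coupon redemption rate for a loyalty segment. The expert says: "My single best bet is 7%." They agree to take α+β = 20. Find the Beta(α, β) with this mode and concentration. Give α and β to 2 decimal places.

For α,β > 1 the Beta mode is (α−1)/(α+β−2). With α+β = 20, the mode is (α−1)/18.
Set (α−1)/18 = 0.07 → α = 1 + 0.07·18 = 2.26.
β = 20 − α = 17.74.

α = 2.26, β = 17.74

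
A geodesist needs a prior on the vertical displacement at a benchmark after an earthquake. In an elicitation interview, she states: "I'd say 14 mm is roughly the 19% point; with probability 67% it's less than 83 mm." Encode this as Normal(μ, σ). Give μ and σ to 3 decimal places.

μ = 59.966, σ = 52.360

The p-quantile of Normal(μ,σ) is μ + z_p·σ, with z_{0.19} = -0.8779 and z_{0.67} = 0.4399.
Eliminate σ: μ = (z₂·x₁ − z₁·x₂)/(z₂ − z₁) = (0.4399·14 − (-0.8779)·83)/1.318 = 59.966.
Then σ = (x₂ − x₁)/(z₂ − z₁) = (83 − 14)/1.318 = 52.360.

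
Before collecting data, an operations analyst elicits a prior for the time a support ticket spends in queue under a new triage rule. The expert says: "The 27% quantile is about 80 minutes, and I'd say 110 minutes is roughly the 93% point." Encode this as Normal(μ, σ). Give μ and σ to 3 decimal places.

The p-quantile of Normal(μ,σ) is μ + z_p·σ, with z_{0.27} = -0.6128 and z_{0.93} = 1.476.
Eliminate σ: μ = (z₂·x₁ − z₁·x₂)/(z₂ − z₁) = (1.476·80 − (-0.6128)·110)/2.089 = 88.802.
Then σ = (x₂ − x₁)/(z₂ − z₁) = (110 − 80)/2.089 = 14.364.

μ = 88.802, σ = 14.364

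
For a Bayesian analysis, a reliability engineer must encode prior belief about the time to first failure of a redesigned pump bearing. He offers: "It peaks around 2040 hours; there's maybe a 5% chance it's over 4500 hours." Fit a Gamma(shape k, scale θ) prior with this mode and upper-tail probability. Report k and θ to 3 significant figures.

k ≈ 5.39, θ ≈ 464

Gamma(k,θ) with k>1 has mode (k−1)θ, so θ = 2040/(k−1).
Need P(X < 4500) = 0.95 with θ tied to k this way. Start at k = 2, θ = 2040: P(X<4500) ≈ 0.647.
Too low — raise k to concentrate. Iterating converges to k ≈ 5.39.
Then θ = 2040/(5.39−1) ≈ 464.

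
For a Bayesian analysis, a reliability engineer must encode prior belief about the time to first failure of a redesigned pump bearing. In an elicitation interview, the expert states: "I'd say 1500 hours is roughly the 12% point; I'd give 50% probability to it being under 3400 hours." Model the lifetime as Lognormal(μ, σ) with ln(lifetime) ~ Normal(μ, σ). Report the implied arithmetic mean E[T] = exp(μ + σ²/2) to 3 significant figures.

If T ~ Lognormal(μ,σ) then ln T ~ Normal(μ,σ), so the p-quantile of ln T is μ + z_p·σ.
ln(1500) = 7.313 and ln(3400) = 8.132; z_{0.12} = -1.175, z_{0.5} = 0.
σ = (8.132 − 7.313)/(0 − (-1.175)) = 0.696.
μ = 7.313 − (-1.175)·0.696 = 8.132.
E[T] = exp(μ + σ²/2) = exp(8.132 + 0.2425) = 4330 hours.

E[T] ≈ 4330 hours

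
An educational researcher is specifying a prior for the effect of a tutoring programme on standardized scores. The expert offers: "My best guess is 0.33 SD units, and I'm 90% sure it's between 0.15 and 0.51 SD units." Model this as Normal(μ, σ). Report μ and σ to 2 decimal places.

A symmetric 90% interval runs μ ± z·σ with z = 1.645.
Half-width = 0.18, so σ = 0.18/1.645 = 0.11.
μ is the stated best guess, 0.33.

μ = 0.33, σ = 0.11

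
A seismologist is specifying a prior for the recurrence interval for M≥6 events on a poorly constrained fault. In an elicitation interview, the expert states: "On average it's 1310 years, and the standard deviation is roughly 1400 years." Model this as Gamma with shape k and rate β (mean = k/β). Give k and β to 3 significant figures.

k ≈ 0.876, β ≈ 0.000668

For Gamma(k, rate β): mean = k/β, variance = k/β², so CV = 1/√k.
CV = SD/mean = 1400/1310 = 1.069, hence k = 1/CV² = 0.876.
Then β = k/mean = 0.876/1310 = 0.000668.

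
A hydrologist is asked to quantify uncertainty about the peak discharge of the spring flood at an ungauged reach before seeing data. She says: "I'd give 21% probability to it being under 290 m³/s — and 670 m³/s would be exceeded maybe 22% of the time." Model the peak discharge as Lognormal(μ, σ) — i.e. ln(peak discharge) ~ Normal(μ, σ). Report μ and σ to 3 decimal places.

If T ~ Lognormal(μ,σ) then ln T ~ Normal(μ,σ), so the p-quantile of ln T is μ + z_p·σ.
ln(290) = 5.67 and ln(670) = 6.507; z_{0.21} = -0.8064, z_{0.78} = 0.7722.
σ = (6.507 − 5.67)/(0.7722 − (-0.8064)) = 0.530.
μ = 5.67 − (-0.8064)·0.530 = 6.098.

μ ≈ 6.098, σ ≈ 0.530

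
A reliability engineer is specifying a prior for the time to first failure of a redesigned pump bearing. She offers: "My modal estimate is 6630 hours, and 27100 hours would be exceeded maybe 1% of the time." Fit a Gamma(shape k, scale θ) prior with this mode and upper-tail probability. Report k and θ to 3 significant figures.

k ≈ 3.1, θ ≈ 3160

Gamma(k,θ) with k>1 has mode (k−1)θ, so θ = 6630/(k−1).
Need P(X < 27100) = 0.99 with θ tied to k this way. Start at k = 2, θ = 6630: P(X<27100) ≈ 0.915.
Too low — raise k to concentrate. Iterating converges to k ≈ 3.1.
Then θ = 6630/(3.1−1) ≈ 3160.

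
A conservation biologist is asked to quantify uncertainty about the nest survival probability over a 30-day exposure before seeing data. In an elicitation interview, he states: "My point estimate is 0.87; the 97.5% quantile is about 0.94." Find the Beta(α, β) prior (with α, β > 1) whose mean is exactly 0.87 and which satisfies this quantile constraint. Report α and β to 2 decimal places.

With mean 0.87 fixed, write α = 0.87s, β = 0.13s where s = α+β.
Need P(θ < 0.94) = 0.975 under Beta(0.87s, 0.13s). Normal approximation: (q−m)/√(m(1−m)/s) ≈ z_{0.975} = 1.96, so s ≈ 0.87·0.13·(1.96)²/(0.94−0.87)² = 88.7.
At s = 88.7: P(θ<0.94) ≈ 0.990. Adjusting to match 0.975 gives s ≈ 64.15.
So α = 0.87·64.15 ≈ 55.81, β = 0.13·64.15 ≈ 8.34.

α ≈ 55.81, β ≈ 8.34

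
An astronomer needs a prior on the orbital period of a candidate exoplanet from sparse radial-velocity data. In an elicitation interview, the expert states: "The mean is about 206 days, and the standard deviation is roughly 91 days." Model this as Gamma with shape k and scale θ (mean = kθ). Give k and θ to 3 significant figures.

k ≈ 5.12, θ ≈ 40.2

For Gamma(k, scale θ): mean = kθ, variance = kθ², so CV = 1/√k.
CV = SD/mean = 91/206 = 0.4417, hence k = 1/CV² = 5.12.
Then θ = mean/k = 206/5.12 = 40.2.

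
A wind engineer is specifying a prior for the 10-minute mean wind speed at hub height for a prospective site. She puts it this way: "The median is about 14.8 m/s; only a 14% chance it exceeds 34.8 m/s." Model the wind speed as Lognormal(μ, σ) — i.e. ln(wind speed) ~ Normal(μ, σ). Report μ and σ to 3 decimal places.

μ ≈ 2.695, σ ≈ 0.791

If T ~ Lognormal(μ,σ) then ln T ~ Normal(μ,σ), so the p-quantile of ln T is μ + z_p·σ.
ln(14.8) = 2.695 and ln(34.8) = 3.55; z_{0.5} = 0, z_{0.86} = 1.08.
σ = (3.55 − 2.695)/(1.08 − (0)) = 0.791.
μ = 2.695 − (0)·0.791 = 2.695.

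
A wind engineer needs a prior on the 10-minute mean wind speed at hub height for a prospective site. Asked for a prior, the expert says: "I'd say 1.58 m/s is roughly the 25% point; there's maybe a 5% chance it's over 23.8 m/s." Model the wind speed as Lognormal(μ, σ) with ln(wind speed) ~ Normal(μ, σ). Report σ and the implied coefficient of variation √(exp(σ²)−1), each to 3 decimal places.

If T ~ Lognormal(μ,σ) then ln T ~ Normal(μ,σ), so the p-quantile of ln T is μ + z_p·σ.
ln(1.58) = 0.4574 and ln(23.8) = 3.17; z_{0.25} = -0.6745, z_{0.95} = 1.645.
σ = (3.17 − 0.4574)/(1.645 − (-0.6745)) = 1.169.
μ = 0.4574 − (-0.6745)·1.169 = 1.246.
CV = √(exp(σ²)−1) = √(exp(1.3675)−1) = 1.710.

σ ≈ 1.169, CV ≈ 1.710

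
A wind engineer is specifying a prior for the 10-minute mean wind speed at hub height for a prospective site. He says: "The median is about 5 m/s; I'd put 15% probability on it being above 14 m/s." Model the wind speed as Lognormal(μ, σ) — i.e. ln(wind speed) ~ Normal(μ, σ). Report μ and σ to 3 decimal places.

μ ≈ 1.609, σ ≈ 0.993

If T ~ Lognormal(μ,σ) then ln T ~ Normal(μ,σ), so the p-quantile of ln T is μ + z_p·σ.
ln(5) = 1.609 and ln(14) = 2.639; z_{0.5} = 0, z_{0.85} = 1.036.
σ = (2.639 − 1.609)/(1.036 − (0)) = 0.993.
μ = 1.609 − (0)·0.993 = 1.609.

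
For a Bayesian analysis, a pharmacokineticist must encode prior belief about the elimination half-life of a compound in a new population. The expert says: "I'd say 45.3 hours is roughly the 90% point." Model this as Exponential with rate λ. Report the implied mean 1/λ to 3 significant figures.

mean ≈ 19.7 hours

P(T < 45.3) = 1 − e^(−λ·45.3) = 0.9, so λ = −ln(1−0.9)/45.3 = −ln(0.1)/45.3 = 0.0508.
Mean = 1/λ = 19.7 hours.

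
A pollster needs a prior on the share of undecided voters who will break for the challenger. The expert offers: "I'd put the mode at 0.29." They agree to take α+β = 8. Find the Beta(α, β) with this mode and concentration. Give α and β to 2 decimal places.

For α,β > 1 the Beta mode is (α−1)/(α+β−2). With α+β = 8, the mode is (α−1)/6.
Set (α−1)/6 = 0.29 → α = 1 + 0.29·6 = 2.74.
β = 8 − α = 5.26.

α = 2.74, β = 5.26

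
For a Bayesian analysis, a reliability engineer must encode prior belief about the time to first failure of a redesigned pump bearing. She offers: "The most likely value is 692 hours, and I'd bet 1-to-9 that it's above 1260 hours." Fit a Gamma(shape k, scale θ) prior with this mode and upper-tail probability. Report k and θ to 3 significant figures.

k ≈ 6.31, θ ≈ 130

Gamma(k,θ) with k>1 has mode (k−1)θ, so θ = 692/(k−1).
Need P(X < 1260) = 0.9 with θ tied to k this way. Start at k = 2, θ = 692: P(X<1260) ≈ 0.543.
Too low — raise k to concentrate. Iterating converges to k ≈ 6.31.
Then θ = 692/(6.31−1) ≈ 130.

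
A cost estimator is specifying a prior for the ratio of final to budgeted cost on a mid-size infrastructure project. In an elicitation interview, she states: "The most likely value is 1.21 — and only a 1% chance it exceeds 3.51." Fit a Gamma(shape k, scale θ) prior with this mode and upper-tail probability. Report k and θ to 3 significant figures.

Gamma(k,θ) with k>1 has mode (k−1)θ, so θ = 1.21/(k−1).
Need P(X < 3.51) = 0.99 with θ tied to k this way. Start at k = 2, θ = 1.21: P(X<3.51) ≈ 0.786.
Too low — raise k to concentrate. Iterating converges to k ≈ 5.
Then θ = 1.21/(5−1) ≈ 0.302.

k ≈ 5, θ ≈ 0.302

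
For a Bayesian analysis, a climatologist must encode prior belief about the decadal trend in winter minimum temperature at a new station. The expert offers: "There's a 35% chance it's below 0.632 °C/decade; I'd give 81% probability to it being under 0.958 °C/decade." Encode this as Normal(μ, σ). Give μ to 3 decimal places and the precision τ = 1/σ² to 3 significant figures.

For Normal(μ,σ), the p-quantile is μ + z_p·σ. Here z_{0.35} = -0.3853, z_{0.81} = 0.8779.
So 0.632 = μ − 0.3853σ and 0.958 = μ + 0.8779σ.
Subtracting: σ = (0.958 − 0.632)/(0.8779 − (-0.3853)) = 0.258.
Then μ = 0.632 − (-0.3853)·0.258 = 0.731.
Precision τ = 1/σ² = 1/0.2581² = 15.

μ = 0.731, τ = 15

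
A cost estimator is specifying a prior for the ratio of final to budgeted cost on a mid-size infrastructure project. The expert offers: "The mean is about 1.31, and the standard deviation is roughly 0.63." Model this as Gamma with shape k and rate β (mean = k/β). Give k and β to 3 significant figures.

For Gamma(k, rate β): mean = k/β, variance = k/β², so CV = 1/√k.
CV = SD/mean = 0.63/1.31 = 0.4809, hence k = 1/CV² = 4.32.
Then β = k/mean = 4.32/1.31 = 3.3.

k ≈ 4.32, β ≈ 3.3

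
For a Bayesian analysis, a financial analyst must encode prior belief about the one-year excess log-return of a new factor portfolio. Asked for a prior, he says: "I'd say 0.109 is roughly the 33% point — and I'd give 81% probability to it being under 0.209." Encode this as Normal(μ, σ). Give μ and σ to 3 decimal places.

μ = 0.142, σ = 0.076

The p-quantile of Normal(μ,σ) is μ + z_p·σ, with z_{0.33} = -0.4399 and z_{0.81} = 0.8779.
Eliminate σ: μ = (z₂·x₁ − z₁·x₂)/(z₂ − z₁) = (0.8779·0.109 − (-0.4399)·0.209)/1.318 = 0.142.
Then σ = (x₂ − x₁)/(z₂ − z₁) = (0.209 − 0.109)/1.318 = 0.076.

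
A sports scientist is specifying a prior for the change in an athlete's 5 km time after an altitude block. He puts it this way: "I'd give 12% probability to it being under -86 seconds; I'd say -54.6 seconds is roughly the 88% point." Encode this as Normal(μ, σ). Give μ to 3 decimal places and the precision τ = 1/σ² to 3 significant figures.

μ = -70.300, τ = 0.0056

The p-quantile of Normal(μ,σ) is μ + z_p·σ, with z_{0.12} = -1.175 and z_{0.88} = 1.175.
Eliminate σ: μ = (z₂·x₁ − z₁·x₂)/(z₂ − z₁) = (1.175·-86 − (-1.175)·-54.6)/2.35 = -70.300.
Then σ = (x₂ − x₁)/(z₂ − z₁) = (-54.6 − -86)/2.35 = 13.362.
Precision τ = 1/σ² = 1/13.36² = 0.0056.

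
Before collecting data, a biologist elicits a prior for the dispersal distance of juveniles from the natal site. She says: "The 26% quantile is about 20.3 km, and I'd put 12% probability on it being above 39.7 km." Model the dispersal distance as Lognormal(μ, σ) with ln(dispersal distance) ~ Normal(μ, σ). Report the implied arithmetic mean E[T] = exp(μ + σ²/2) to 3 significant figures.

If T ~ Lognormal(μ,σ) then ln T ~ Normal(μ,σ), so the p-quantile of ln T is μ + z_p·σ.
ln(20.3) = 3.011 and ln(39.7) = 3.681; z_{0.26} = -0.6433, z_{0.88} = 1.175.
σ = (3.681 − 3.011)/(1.175 − (-0.6433)) = 0.369.
μ = 3.011 − (-0.6433)·0.369 = 3.248.
E[T] = exp(μ + σ²/2) = exp(3.248 + 0.0680) = 27.5 km.

E[T] ≈ 27.5 km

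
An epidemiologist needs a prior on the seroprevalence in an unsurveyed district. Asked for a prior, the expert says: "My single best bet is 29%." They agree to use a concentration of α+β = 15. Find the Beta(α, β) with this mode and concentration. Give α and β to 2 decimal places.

α = 4.77, β = 10.23

For α,β > 1 the Beta mode is (α−1)/(α+β−2). With α+β = 15, the mode is (α−1)/13.
Set (α−1)/13 = 0.29 → α = 1 + 0.29·13 = 4.77.
β = 15 − α = 10.23.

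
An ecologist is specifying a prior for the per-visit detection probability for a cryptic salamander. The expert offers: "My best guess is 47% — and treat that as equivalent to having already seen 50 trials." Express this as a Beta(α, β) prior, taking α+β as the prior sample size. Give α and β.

Under the effective-sample-size interpretation, Beta(α, β) has prior mean α/(α+β) and prior sample size α+β.
So α+β = 50 and α/(α+β) = 0.47, giving α = 0.47·50 = 23.5 and β = 50 − 23.5 = 26.5.

α = 23.5, β = 26.5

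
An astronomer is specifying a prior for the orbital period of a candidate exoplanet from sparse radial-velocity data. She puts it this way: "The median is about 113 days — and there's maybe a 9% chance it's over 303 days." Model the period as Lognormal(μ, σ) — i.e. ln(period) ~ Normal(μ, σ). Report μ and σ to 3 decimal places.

If T ~ Lognormal(μ,σ) then ln T ~ Normal(μ,σ), so the p-quantile of ln T is μ + z_p·σ.
ln(113) = 4.727 and ln(303) = 5.714; z_{0.5} = 0, z_{0.91} = 1.341.
σ = (5.714 − 4.727)/(1.341 − (0)) = 0.736.
μ = 4.727 − (0)·0.736 = 4.727.

μ ≈ 4.727, σ ≈ 0.736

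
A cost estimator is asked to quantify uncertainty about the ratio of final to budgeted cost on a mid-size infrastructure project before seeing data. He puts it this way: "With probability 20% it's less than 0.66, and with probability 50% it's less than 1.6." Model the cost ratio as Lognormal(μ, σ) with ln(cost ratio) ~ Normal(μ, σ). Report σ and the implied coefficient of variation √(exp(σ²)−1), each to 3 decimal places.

σ ≈ 1.052, CV ≈ 1.423

If T ~ Lognormal(μ,σ) then ln T ~ Normal(μ,σ), so the p-quantile of ln T is μ + z_p·σ.
ln(0.66) = -0.4155 and ln(1.6) = 0.47; z_{0.2} = -0.8416, z_{0.5} = 0.
σ = (0.47 − -0.4155)/(0 − (-0.8416)) = 1.052.
μ = -0.4155 − (-0.8416)·1.052 = 0.470.
CV = √(exp(σ²)−1) = √(exp(1.1070)−1) = 1.423.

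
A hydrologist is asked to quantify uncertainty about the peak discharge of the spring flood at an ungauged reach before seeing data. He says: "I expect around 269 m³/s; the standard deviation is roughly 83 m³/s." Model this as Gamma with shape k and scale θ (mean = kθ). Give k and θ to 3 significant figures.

k ≈ 10.5, θ ≈ 25.6

For Gamma(k, scale θ): mean = kθ, variance = kθ², so CV = 1/√k.
CV = SD/mean = 83/269 = 0.3086, hence k = 1/CV² = 10.5.
Then θ = mean/k = 269/10.5 = 25.6.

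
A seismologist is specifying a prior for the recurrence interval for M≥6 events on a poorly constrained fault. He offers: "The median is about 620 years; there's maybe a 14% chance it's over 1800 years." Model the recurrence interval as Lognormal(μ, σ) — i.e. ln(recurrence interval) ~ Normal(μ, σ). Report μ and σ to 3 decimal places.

μ ≈ 6.430, σ ≈ 0.987

If T ~ Lognormal(μ,σ) then ln T ~ Normal(μ,σ), so the p-quantile of ln T is μ + z_p·σ.
ln(620) = 6.43 and ln(1800) = 7.496; z_{0.5} = 0, z_{0.86} = 1.08.
σ = (7.496 − 6.43)/(1.08 − (0)) = 0.987.
μ = 6.43 − (0)·0.987 = 6.430.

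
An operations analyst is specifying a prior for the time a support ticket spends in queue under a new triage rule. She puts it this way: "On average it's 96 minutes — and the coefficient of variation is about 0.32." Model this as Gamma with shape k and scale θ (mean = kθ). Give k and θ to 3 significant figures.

For Gamma(k, scale θ): mean = kθ, variance = kθ², so CV = 1/√k.
CV = 0.32, hence k = 1/CV² = 9.77.
Then θ = mean/k = 96/9.77 = 9.83.

k ≈ 9.77, θ ≈ 9.83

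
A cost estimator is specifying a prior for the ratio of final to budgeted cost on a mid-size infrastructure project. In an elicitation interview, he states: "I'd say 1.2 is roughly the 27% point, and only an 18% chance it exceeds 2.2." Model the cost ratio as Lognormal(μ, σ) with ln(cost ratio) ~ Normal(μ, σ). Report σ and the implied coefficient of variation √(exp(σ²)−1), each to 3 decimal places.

If T ~ Lognormal(μ,σ) then ln T ~ Normal(μ,σ), so the p-quantile of ln T is μ + z_p·σ.
ln(1.2) = 0.1823 and ln(2.2) = 0.7885; z_{0.27} = -0.6128, z_{0.82} = 0.9154.
σ = (0.7885 − 0.1823)/(0.9154 − (-0.6128)) = 0.397.
μ = 0.1823 − (-0.6128)·0.397 = 0.425.
CV = √(exp(σ²)−1) = √(exp(0.1573)−1) = 0.413.

σ ≈ 0.397, CV ≈ 0.413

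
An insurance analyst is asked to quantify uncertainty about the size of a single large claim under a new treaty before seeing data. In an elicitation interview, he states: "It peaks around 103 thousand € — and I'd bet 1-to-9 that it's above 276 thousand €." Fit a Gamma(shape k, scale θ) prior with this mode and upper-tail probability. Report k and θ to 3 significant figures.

Gamma(k,θ) with k>1 has mode (k−1)θ, so θ = 103/(k−1).
Need P(X < 276) = 0.9 with θ tied to k this way. Start at k = 2, θ = 103: P(X<276) ≈ 0.748.
Too low — raise k to concentrate. Iterating converges to k ≈ 2.97.
Then θ = 103/(2.97−1) ≈ 52.2.

k ≈ 2.97, θ ≈ 52.2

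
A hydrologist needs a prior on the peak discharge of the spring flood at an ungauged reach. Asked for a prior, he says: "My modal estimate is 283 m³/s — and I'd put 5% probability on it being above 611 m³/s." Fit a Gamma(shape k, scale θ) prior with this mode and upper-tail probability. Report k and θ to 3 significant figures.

Gamma(k,θ) with k>1 has mode (k−1)θ, so θ = 283/(k−1).
Need P(X < 611) = 0.95 with θ tied to k this way. Start at k = 2, θ = 283: P(X<611) ≈ 0.635.
Too low — raise k to concentrate. Iterating converges to k ≈ 5.65.
Then θ = 283/(5.65−1) ≈ 60.8.

k ≈ 5.65, θ ≈ 60.8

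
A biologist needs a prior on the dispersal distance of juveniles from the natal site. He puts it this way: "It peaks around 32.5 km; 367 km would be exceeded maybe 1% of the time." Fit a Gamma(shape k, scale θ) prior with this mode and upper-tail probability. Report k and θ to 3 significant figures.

k ≈ 1.5, θ ≈ 64.6

Gamma(k,θ) with k>1 has mode (k−1)θ, so θ = 32.5/(k−1).
Need P(X < 367) = 0.99 with θ tied to k this way. Start at k = 2, θ = 32.5: P(X<367) ≈ 1.000.
Too high — lower k to spread out. Iterating converges to k ≈ 1.5.
Then θ = 32.5/(1.5−1) ≈ 64.6.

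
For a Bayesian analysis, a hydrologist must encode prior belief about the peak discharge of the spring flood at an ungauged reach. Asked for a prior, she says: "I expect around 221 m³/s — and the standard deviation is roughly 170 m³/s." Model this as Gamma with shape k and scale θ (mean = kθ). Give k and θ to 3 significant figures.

k ≈ 1.69, θ ≈ 131

For Gamma(k, scale θ): mean = kθ, variance = kθ², so CV = 1/√k.
CV = SD/mean = 170/221 = 0.7692, hence k = 1/CV² = 1.69.
Then θ = mean/k = 221/1.69 = 131.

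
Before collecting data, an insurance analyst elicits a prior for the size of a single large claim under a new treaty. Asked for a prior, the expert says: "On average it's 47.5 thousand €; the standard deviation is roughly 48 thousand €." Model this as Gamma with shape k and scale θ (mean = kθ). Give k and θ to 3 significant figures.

k ≈ 0.979, θ ≈ 48.5

For Gamma(k, scale θ): mean = kθ, variance = kθ², so CV = 1/√k.
CV = SD/mean = 48/47.5 = 1.011, hence k = 1/CV² = 0.979.
Then θ = mean/k = 47.5/0.979 = 48.5.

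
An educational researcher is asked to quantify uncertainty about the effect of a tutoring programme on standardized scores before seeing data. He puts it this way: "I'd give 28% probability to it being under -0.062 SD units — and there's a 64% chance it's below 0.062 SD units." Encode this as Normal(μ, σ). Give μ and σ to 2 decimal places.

μ = 0.01, σ = 0.13

For Normal(μ,σ), the p-quantile is μ + z_p·σ. Here z_{0.28} = -0.5828, z_{0.64} = 0.3585.
So -0.062 = μ − 0.5828σ and 0.062 = μ + 0.3585σ.
Subtracting: σ = (0.062 − -0.062)/(0.3585 − (-0.5828)) = 0.13.
Then μ = -0.062 − (-0.5828)·0.13 = 0.01.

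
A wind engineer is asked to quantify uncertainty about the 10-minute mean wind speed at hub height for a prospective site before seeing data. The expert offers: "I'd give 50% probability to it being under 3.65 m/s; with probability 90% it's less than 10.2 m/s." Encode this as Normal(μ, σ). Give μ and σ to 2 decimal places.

μ = 3.65, σ = 5.11

For Normal(μ,σ), the p-quantile is μ + z_p·σ. Here z_{0.5} = 0, z_{0.9} = 1.282.
So 3.65 = μ + 0σ and 10.2 = μ + 1.282σ.
Subtracting: σ = (10.2 − 3.65)/(1.282 − (0)) = 5.11.
Then μ = 3.65 − (0)·5.11 = 3.65.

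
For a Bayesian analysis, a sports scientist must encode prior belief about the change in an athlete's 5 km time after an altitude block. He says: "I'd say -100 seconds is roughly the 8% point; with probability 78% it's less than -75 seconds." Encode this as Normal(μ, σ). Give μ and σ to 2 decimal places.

The p-quantile of Normal(μ,σ) is μ + z_p·σ, with z_{0.08} = -1.405 and z_{0.78} = 0.7722.
Eliminate σ: μ = (z₂·x₁ − z₁·x₂)/(z₂ − z₁) = (0.7722·-100 − (-1.405)·-75)/2.177 = -83.87.
Then σ = (x₂ − x₁)/(z₂ − z₁) = (-75 − -100)/2.177 = 11.48.

μ = -83.87, σ = 11.48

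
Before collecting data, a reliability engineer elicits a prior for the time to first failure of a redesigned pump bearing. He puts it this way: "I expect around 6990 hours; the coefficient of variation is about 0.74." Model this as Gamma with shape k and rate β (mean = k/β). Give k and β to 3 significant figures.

k ≈ 1.83, β ≈ 0.000261

For Gamma(k, rate β): mean = k/β, variance = k/β², so CV = 1/√k.
CV = 0.74, hence k = 1/CV² = 1.83.
Then β = k/mean = 1.83/6990 = 0.000261.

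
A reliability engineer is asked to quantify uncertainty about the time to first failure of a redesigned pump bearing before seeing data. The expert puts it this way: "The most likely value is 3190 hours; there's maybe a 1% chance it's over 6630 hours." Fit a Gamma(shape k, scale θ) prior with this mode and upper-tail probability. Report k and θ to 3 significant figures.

Gamma(k,θ) with k>1 has mode (k−1)θ, so θ = 3190/(k−1).
Need P(X < 6630) = 0.99 with θ tied to k this way. Start at k = 2, θ = 3190: P(X<6630) ≈ 0.615.
Too low — raise k to concentrate. Iterating converges to k ≈ 10.1.
Then θ = 3190/(10.1−1) ≈ 350.

k ≈ 10.1, θ ≈ 350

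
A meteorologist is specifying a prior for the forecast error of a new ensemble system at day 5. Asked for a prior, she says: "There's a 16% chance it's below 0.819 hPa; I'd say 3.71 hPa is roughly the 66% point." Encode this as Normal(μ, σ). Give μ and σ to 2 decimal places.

μ = 2.86, σ = 2.05

For Normal(μ,σ), the p-quantile is μ + z_p·σ. Here z_{0.16} = -0.9945, z_{0.66} = 0.4125.
So 0.819 = μ − 0.9945σ and 3.71 = μ + 0.4125σ.
Subtracting: σ = (3.71 − 0.819)/(0.4125 − (-0.9945)) = 2.05.
Then μ = 0.819 − (-0.9945)·2.05 = 2.86.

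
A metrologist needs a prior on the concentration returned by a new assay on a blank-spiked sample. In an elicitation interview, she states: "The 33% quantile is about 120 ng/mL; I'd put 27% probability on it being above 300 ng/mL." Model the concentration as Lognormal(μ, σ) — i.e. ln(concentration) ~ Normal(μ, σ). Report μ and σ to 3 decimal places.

μ ≈ 5.170, σ ≈ 0.870

If T ~ Lognormal(μ,σ) then ln T ~ Normal(μ,σ), so the p-quantile of ln T is μ + z_p·σ.
ln(120) = 4.787 and ln(300) = 5.704; z_{0.33} = -0.4399, z_{0.73} = 0.6128.
σ = (5.704 − 4.787)/(0.6128 − (-0.4399)) = 0.870.
μ = 4.787 − (-0.4399)·0.870 = 5.170.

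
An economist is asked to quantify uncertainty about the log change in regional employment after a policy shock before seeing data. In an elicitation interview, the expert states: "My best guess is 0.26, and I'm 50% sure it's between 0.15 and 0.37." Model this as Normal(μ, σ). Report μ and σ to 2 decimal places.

A symmetric 50% interval runs μ ± z·σ with z = 0.6745.
Half-width = 0.11, so σ = 0.11/0.6745 = 0.16.
μ is the stated best guess, 0.26.

μ = 0.26, σ = 0.16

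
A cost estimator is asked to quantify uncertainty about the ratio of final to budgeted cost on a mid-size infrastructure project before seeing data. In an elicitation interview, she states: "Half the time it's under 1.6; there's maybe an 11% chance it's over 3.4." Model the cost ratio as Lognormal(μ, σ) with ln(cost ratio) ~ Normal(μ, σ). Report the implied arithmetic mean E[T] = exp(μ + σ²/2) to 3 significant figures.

If T ~ Lognormal(μ,σ) then ln T ~ Normal(μ,σ), so the p-quantile of ln T is μ + z_p·σ.
ln(1.6) = 0.47 and ln(3.4) = 1.224; z_{0.5} = 0, z_{0.89} = 1.227.
σ = (1.224 − 0.47)/(1.227 − (0)) = 0.615.
μ = 0.47 − (0)·0.615 = 0.470.
E[T] = exp(μ + σ²/2) = exp(0.470 + 0.1888) = 1.93.

E[T] ≈ 1.93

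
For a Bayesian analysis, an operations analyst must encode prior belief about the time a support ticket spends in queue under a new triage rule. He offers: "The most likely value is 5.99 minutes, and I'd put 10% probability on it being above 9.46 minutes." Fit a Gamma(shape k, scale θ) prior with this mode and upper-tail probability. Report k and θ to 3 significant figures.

k ≈ 9.98, θ ≈ 0.667

Gamma(k,θ) with k>1 has mode (k−1)θ, so θ = 5.99/(k−1).
Need P(X < 9.46) = 0.9 with θ tied to k this way. Start at k = 2, θ = 5.99: P(X<9.46) ≈ 0.468.
Too low — raise k to concentrate. Iterating converges to k ≈ 9.98.
Then θ = 5.99/(9.98−1) ≈ 0.667.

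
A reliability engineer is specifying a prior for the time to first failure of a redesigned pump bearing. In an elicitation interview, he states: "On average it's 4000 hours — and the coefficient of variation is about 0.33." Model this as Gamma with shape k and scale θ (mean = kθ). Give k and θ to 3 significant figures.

k ≈ 9.18, θ ≈ 436

For Gamma(k, scale θ): mean = kθ, variance = kθ², so CV = 1/√k.
CV = 0.33, hence k = 1/CV² = 9.18.
Then θ = mean/k = 4000/9.18 = 436.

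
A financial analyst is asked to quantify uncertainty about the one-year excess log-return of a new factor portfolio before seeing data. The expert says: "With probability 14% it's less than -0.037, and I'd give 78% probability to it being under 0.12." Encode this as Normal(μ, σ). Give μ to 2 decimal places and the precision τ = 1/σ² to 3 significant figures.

μ = 0.05, τ = 139

The p-quantile of Normal(μ,σ) is μ + z_p·σ, with z_{0.14} = -1.08 and z_{0.78} = 0.7722.
Eliminate σ: μ = (z₂·x₁ − z₁·x₂)/(z₂ − z₁) = (0.7722·-0.037 − (-1.08)·0.12)/1.853 = 0.05.
Then σ = (x₂ − x₁)/(z₂ − z₁) = (0.12 − -0.037)/1.853 = 0.08.
Precision τ = 1/σ² = 1/0.08475² = 139.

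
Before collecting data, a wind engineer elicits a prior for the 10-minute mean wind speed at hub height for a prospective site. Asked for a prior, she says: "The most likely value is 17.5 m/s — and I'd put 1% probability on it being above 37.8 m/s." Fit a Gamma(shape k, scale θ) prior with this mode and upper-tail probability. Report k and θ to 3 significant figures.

Gamma(k,θ) with k>1 has mode (k−1)θ, so θ = 17.5/(k−1).
Need P(X < 37.8) = 0.99 with θ tied to k this way. Start at k = 2, θ = 17.5: P(X<37.8) ≈ 0.636.
Too low — raise k to concentrate. Iterating converges to k ≈ 9.16.
Then θ = 17.5/(9.16−1) ≈ 2.14.

k ≈ 9.16, θ ≈ 2.14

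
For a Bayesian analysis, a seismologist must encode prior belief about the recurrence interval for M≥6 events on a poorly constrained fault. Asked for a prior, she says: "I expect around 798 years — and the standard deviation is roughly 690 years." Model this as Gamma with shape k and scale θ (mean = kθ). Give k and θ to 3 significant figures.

For Gamma(k, scale θ): mean = kθ, variance = kθ², so CV = 1/√k.
CV = SD/mean = 690/798 = 0.8647, hence k = 1/CV² = 1.34.
Then θ = mean/k = 798/1.34 = 597.

k ≈ 1.34, θ ≈ 597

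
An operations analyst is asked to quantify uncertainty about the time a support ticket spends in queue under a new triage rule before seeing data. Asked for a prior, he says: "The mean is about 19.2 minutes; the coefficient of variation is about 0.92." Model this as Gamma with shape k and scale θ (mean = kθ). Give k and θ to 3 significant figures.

For Gamma(k, scale θ): mean = kθ, variance = kθ², so CV = 1/√k.
CV = 0.92, hence k = 1/CV² = 1.18.
Then θ = mean/k = 19.2/1.18 = 16.3.

k ≈ 1.18, θ ≈ 16.3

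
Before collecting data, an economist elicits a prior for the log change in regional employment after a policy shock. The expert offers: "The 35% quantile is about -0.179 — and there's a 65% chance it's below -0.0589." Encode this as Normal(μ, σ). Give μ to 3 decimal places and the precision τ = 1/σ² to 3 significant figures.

μ = -0.119, τ = 41.2

For Normal(μ,σ), the p-quantile is μ + z_p·σ. Here z_{0.35} = -0.3853, z_{0.65} = 0.3853.
So -0.179 = μ − 0.3853σ and -0.0589 = μ + 0.3853σ.
Subtracting: σ = (-0.0589 − -0.179)/(0.3853 − (-0.3853)) = 0.156.
Then μ = -0.179 − (-0.3853)·0.156 = -0.119.
Precision τ = 1/σ² = 1/0.1558² = 41.2.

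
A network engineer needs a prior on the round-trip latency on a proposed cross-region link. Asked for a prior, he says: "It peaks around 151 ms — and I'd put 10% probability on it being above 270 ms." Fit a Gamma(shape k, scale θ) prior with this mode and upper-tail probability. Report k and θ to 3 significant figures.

k ≈ 6.63, θ ≈ 26.8

Gamma(k,θ) with k>1 has mode (k−1)θ, so θ = 151/(k−1).
Need P(X < 270) = 0.9 with θ tied to k this way. Start at k = 2, θ = 151: P(X<270) ≈ 0.534.
Too low — raise k to concentrate. Iterating converges to k ≈ 6.63.
Then θ = 151/(6.63−1) ≈ 26.8.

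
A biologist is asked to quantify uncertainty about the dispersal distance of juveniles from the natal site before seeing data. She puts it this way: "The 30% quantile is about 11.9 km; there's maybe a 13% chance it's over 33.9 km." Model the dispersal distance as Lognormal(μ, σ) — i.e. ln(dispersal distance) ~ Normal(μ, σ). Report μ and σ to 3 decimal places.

μ ≈ 2.809, σ ≈ 0.634

If T ~ Lognormal(μ,σ) then ln T ~ Normal(μ,σ), so the p-quantile of ln T is μ + z_p·σ.
ln(11.9) = 2.477 and ln(33.9) = 3.523; z_{0.3} = -0.5244, z_{0.87} = 1.126.
σ = (3.523 − 2.477)/(1.126 − (-0.5244)) = 0.634.
μ = 2.477 − (-0.5244)·0.634 = 2.809.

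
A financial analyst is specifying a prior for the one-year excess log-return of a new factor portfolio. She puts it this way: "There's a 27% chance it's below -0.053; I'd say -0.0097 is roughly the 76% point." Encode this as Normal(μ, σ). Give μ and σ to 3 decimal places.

For Normal(μ,σ), the p-quantile is μ + z_p·σ. Here z_{0.27} = -0.6128, z_{0.76} = 0.7063.
So -0.053 = μ − 0.6128σ and -0.0097 = μ + 0.7063σ.
Subtracting: σ = (-0.0097 − -0.053)/(0.7063 − (-0.6128)) = 0.033.
Then μ = -0.053 − (-0.6128)·0.033 = -0.033.

μ = -0.033, σ = 0.033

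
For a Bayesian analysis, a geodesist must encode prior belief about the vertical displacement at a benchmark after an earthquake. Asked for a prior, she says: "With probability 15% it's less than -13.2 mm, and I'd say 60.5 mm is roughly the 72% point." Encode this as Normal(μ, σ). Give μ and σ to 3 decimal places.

μ = 33.972, σ = 45.514

For Normal(μ,σ), the p-quantile is μ + z_p·σ. Here z_{0.15} = -1.036, z_{0.72} = 0.5828.
So -13.2 = μ − 1.036σ and 60.5 = μ + 0.5828σ.
Subtracting: σ = (60.5 − -13.2)/(0.5828 − (-1.036)) = 45.514.
Then μ = -13.2 − (-1.036)·45.514 = 33.972.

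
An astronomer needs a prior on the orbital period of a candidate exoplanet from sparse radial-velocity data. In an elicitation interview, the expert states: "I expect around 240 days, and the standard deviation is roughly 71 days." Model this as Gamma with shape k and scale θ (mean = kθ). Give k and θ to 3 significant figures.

For Gamma(k, scale θ): mean = kθ, variance = kθ², so CV = 1/√k.
CV = SD/mean = 71/240 = 0.2958, hence k = 1/CV² = 11.4.
Then θ = mean/k = 240/11.4 = 21.

k ≈ 11.4, θ ≈ 21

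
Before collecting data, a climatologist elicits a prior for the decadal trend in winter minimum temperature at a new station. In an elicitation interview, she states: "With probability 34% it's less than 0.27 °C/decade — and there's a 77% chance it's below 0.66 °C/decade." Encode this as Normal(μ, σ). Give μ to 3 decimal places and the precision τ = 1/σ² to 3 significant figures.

μ = 0.410, τ = 8.71

The p-quantile of Normal(μ,σ) is μ + z_p·σ, with z_{0.34} = -0.4125 and z_{0.77} = 0.7388.
Eliminate σ: μ = (z₂·x₁ − z₁·x₂)/(z₂ − z₁) = (0.7388·0.27 − (-0.4125)·0.66)/1.151 = 0.410.
Then σ = (x₂ − x₁)/(z₂ − z₁) = (0.66 − 0.27)/1.151 = 0.339.
Precision τ = 1/σ² = 1/0.3387² = 8.71.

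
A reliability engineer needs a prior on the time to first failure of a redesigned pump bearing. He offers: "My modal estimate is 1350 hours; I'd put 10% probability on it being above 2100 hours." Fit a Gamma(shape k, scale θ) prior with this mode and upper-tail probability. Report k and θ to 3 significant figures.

Gamma(k,θ) with k>1 has mode (k−1)θ, so θ = 1350/(k−1).
Need P(X < 2100) = 0.9 with θ tied to k this way. Start at k = 2, θ = 1350: P(X<2100) ≈ 0.461.
Too low — raise k to concentrate. Iterating converges to k ≈ 10.6.
Then θ = 1350/(10.6−1) ≈ 141.

k ≈ 10.6, θ ≈ 141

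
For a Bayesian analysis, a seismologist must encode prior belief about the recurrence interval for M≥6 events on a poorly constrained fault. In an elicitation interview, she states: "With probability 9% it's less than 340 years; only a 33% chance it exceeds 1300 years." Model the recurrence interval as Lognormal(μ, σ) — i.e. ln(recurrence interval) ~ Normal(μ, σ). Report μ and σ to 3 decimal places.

μ ≈ 6.839, σ ≈ 0.753

If T ~ Lognormal(μ,σ) then ln T ~ Normal(μ,σ), so the p-quantile of ln T is μ + z_p·σ.
ln(340) = 5.829 and ln(1300) = 7.17; z_{0.09} = -1.341, z_{0.67} = 0.4399.
σ = (7.17 − 5.829)/(0.4399 − (-1.341)) = 0.753.
μ = 5.829 − (-1.341)·0.753 = 6.839.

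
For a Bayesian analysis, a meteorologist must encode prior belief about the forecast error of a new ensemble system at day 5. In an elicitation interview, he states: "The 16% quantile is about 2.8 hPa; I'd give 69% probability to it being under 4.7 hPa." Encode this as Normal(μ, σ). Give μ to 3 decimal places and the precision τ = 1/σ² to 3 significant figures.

For Normal(μ,σ), the p-quantile is μ + z_p·σ. Here z_{0.16} = -0.9945, z_{0.69} = 0.4959.
So 2.8 = μ − 0.9945σ and 4.7 = μ + 0.4959σ.
Subtracting: σ = (4.7 − 2.8)/(0.4959 − (-0.9945)) = 1.275.
Then μ = 2.8 − (-0.9945)·1.275 = 4.068.
Precision τ = 1/σ² = 1/1.275² = 0.615.

μ = 4.068, τ = 0.615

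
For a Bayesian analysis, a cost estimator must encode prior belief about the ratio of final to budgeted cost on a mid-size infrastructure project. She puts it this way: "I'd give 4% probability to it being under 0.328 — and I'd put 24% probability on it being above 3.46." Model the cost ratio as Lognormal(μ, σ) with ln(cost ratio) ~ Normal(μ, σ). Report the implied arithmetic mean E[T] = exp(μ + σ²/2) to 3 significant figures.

E[T] ≈ 2.78

If T ~ Lognormal(μ,σ) then ln T ~ Normal(μ,σ), so the p-quantile of ln T is μ + z_p·σ.
ln(0.328) = -1.115 and ln(3.46) = 1.241; z_{0.04} = -1.751, z_{0.76} = 0.7063.
σ = (1.241 − -1.115)/(0.7063 − (-1.751)) = 0.959.
μ = -1.115 − (-1.751)·0.959 = 0.564.
E[T] = exp(μ + σ²/2) = exp(0.564 + 0.4597) = 2.78.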